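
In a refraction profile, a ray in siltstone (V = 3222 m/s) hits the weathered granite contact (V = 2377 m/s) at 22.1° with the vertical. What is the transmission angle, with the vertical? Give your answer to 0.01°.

Snell's law: sin θ₂ = (V₂/V₁)·sin θ₁ = (2377/3222)·sin 22.1° = 0.2776.
θ₂ = sin⁻¹(0.2776) = 16.11° (from vertical).

16.11°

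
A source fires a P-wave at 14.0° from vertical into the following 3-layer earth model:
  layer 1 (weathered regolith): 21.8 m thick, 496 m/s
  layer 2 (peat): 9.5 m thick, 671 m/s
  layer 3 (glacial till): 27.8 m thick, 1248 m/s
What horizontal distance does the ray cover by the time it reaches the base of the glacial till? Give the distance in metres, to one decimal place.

Ray parameter p = sin 14.0° / 496 m/s = 4.8775e-04 s/m.
Layer 1: θ = 14.00°; offset = 21.8·tan 14.00° = 5.435 m.
Layer 2: sin θ = p·671 = 0.3273 → θ = 19.10°; offset = 9.5·tan 19.10° = 3.290 m.
Layer 3: sin θ = p·1248 = 0.6087 → θ = 37.50°; offset = 27.8·tan 37.50° = 21.329 m.
Total horizontal offset = 30.054 m.

30.1 m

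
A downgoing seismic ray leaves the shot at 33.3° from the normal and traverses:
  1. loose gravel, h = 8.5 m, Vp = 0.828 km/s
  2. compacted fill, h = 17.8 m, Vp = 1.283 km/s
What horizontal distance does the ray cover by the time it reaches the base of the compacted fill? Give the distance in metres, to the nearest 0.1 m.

34.4 m

p = sin θ₁/V₁ = sin 33.3°/0.828 = 6.6307e-01 s/km is conserved through the stack.
Layer 1: θ = 33.30°; offset = 8.5·tan 33.30° = 5.583 m.
Layer 2: sin θ = p·1.283 = 0.8507 → θ = 58.29°; offset = 17.8·tan 58.29° = 28.810 m.
Total horizontal offset = 34.393 m.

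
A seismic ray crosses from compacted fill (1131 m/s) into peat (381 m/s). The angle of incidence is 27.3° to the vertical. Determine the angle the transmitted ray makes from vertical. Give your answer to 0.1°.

8.9°

Snell's law: sin θ₂ = (V₂/V₁)·sin θ₁ = (381/1131)·sin 27.3° = 0.1545.
θ₂ = sin⁻¹(0.1545) = 8.89° (from vertical).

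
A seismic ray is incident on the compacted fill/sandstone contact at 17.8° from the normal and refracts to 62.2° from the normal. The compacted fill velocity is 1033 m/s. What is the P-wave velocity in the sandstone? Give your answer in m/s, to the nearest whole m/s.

sin 17.8° = 0.3057; sin 62.2° = 0.8846.
V₂ = V₁·(sin θ₂/sin θ₁) = 1033·(0.8846/0.3057) = 2989.16 m/s.

2989 m/s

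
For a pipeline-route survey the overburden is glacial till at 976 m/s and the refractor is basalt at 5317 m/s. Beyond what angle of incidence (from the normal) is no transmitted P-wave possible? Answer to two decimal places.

At critical incidence the refracted ray runs along the interface (θ₂ = 90°), so sin θ_c = V₁/V₂.
θ_c = arcsin(976/5317) = arcsin 0.1836 = 10.58°.

10.58°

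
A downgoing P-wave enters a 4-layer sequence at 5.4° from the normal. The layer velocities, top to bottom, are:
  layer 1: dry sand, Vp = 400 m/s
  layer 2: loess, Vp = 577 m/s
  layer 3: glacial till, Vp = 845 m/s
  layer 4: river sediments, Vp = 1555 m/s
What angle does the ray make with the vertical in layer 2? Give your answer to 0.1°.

Ray parameter p = sin 5.4° / 400 = 2.3527e-04 s/m.
sin θ_2 = p·V_2 = 2.3527e-04 × 577 = 0.1358.
θ_2 = arcsin 0.1358 = 7.80°.

7.8°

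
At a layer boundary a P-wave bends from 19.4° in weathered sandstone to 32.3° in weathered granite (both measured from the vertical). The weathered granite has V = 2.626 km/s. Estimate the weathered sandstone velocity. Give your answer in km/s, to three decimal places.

Snell's law: sin 19.4°/V₁ = sin 32.3°/V₂.
V₁ = V₂·sin 19.4°/sin 32.3° = 2.626 × 0.6216 = 1.632 km/s.

1.632 km/s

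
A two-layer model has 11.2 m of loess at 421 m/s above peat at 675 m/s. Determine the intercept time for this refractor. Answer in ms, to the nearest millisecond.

42 ms

tᵢ = 2h·√(V₂²−V₁²)/(V₁V₂).
√(V₂²−V₁²) = √(675²−421²) = 527.6 m/s.
tᵢ = 2·11.2·527.6/(421·675) = 0.04159 s.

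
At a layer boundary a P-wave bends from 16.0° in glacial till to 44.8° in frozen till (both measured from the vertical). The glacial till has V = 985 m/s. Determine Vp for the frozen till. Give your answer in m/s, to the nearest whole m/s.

2518 m/s

sin 16.0° = 0.2756; sin 44.8° = 0.7046.
V₂ = V₁·(sin θ₂/sin θ₁) = 985·(0.7046/0.2756) = 2518.04 m/s.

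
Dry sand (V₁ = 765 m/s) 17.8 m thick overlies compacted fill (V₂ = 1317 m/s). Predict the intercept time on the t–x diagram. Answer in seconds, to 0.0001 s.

tᵢ = 2h·√(V₂²−V₁²)/(V₁V₂).
√(V₂²−V₁²) = √(1317²−765²) = 1072.0 m/s.
tᵢ = 2·17.8·1072.0/(765·1317) = 0.03788 s.

0.0379 s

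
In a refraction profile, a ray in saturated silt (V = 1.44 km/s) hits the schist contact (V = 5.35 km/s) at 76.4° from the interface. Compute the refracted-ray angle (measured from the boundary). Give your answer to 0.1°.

Convert to the normal: θ₁ = 90° − 76.4° = 13.6°.
Snell's law: sin θ₂ = (V₂/V₁)·sin θ₁ = (5.35/1.44)·sin 13.6° = 0.8736.
θ₂ = sin⁻¹(0.8736) = 60.88° (from vertical).
From the interface: 90° − 60.88° = 29.12°.

29.1°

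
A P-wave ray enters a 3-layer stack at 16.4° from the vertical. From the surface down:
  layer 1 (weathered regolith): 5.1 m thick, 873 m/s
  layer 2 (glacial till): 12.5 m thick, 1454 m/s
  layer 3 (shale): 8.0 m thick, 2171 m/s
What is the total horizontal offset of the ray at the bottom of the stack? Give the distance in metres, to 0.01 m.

Apply Snell's law at each interface; in layer i the horizontal offset is hᵢ·tan θᵢ.
Layer 1: θ = 16.40°; offset = 5.1·tan 16.40° = 1.5010 m.
Layer 2: sin θ = 1454·sin 16.4°/873 = 0.4702, θ = 28.05°; offset = 12.5·tan 28.05° = 6.6604 m.
Layer 3: sin θ = 2171·sin 16.4°/873 = 0.7021, θ = 44.60°; offset = 8.0·tan 44.60° = 7.8887 m.
Total horizontal offset = 16.0501 m.

16.05 m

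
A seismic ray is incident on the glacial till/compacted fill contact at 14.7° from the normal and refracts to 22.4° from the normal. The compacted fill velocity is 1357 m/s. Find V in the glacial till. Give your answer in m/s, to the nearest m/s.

904 m/s

sin 14.7° = 0.2538; sin 22.4° = 0.3811.
V₁ = V₂·(sin θ₁/sin θ₂) = 1357·(0.2538/0.3811) = 903.64 m/s.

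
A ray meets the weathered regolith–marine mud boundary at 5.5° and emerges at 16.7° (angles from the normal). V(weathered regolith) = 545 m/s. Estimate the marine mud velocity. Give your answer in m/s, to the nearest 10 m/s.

sin 5.5° = 0.0958; sin 16.7° = 0.2874.
V₂ = V₁·(sin θ₂/sin θ₁) = 545·(0.2874/0.0958) = 1634.00 m/s.

1630 m/s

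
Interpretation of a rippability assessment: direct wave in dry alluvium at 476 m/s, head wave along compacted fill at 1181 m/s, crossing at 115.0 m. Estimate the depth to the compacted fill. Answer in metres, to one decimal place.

37.5 m

x_cross = 2h·√((V₂+V₁)/(V₂−V₁)) → h = x_cross / (2·√((V₂+V₁)/(V₂−V₁))).
√((V₂+V₁)/(V₂−V₁)) = √((1181+476)/(1181−476)) = 1.5331.
h = 115.0 / (2·1.5331) = 37.51 m.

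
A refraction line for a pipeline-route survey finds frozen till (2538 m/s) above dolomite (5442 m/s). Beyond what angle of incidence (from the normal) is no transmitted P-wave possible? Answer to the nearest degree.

28°

At critical incidence the refracted ray runs along the interface (θ₂ = 90°), so sin θ_c = V₁/V₂.
θ_c = arcsin(2538/5442) = arcsin 0.4664 = 27.80°.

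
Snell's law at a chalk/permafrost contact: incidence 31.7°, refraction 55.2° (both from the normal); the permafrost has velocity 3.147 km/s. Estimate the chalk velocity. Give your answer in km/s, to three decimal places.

sin 31.7° = 0.5255; sin 55.2° = 0.8211.
V₁ = V₂·(sin θ₁/sin θ₂) = 3.147·(0.5255/0.8211) = 2.014 km/s.

2.014 km/s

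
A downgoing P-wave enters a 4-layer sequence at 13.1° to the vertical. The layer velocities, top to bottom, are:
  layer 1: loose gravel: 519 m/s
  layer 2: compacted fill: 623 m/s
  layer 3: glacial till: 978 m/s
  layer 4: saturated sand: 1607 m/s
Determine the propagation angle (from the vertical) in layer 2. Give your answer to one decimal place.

Ray parameter p = sin 13.1° / 519 = 4.3671e-04 s/m.
sin θ_2 = p·V_2 = 4.3671e-04 × 623 = 0.2721.
θ_2 = arcsin 0.2721 = 15.79°.

15.8°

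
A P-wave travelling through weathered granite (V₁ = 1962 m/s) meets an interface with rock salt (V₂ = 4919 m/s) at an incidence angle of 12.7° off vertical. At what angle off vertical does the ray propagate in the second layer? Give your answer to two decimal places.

sin θ₁/V₁ = sin θ₂/V₂ ⇒ sin θ₂ = 4919·sin 12.7°/1962 = 4919·0.2198/1962 = 0.5512.
θ₂ = sin⁻¹(0.5512) = 33.45° (from vertical).

33.45°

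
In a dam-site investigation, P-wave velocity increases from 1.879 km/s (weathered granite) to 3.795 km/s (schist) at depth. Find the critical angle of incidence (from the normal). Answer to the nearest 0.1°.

At critical incidence the refracted ray runs along the interface (θ₂ = 90°), so sin θ_c = V₁/V₂.
θ_c = arcsin(1.879/3.795) = arcsin 0.4951 = 29.68°.

29.7°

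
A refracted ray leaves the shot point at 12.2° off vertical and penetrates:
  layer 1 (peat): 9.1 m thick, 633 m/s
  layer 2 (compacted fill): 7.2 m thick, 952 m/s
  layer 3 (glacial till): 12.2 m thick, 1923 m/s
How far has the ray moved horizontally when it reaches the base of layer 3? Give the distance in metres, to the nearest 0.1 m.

Apply Snell's law at each interface; in layer i the horizontal offset is hᵢ·tan θᵢ.
Layer 1: θ = 12.20°; offset = 9.1·tan 12.20° = 1.967 m.
Layer 2: sin θ = 952·sin 12.2°/633 = 0.3178, θ = 18.53°; offset = 7.2·tan 18.53° = 2.413 m.
Layer 3: sin θ = 1923·sin 12.2°/633 = 0.6420, θ = 39.94°; offset = 12.2·tan 39.94° = 10.215 m.
Σ offsets = 14.596 m.

14.6 m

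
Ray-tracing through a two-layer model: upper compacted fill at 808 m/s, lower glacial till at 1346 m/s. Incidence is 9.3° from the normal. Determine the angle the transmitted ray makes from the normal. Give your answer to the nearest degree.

Snell's law: sin θ₂ = (V₂/V₁)·sin θ₁ = (1346/808)·sin 9.3° = 0.2692.
θ₂ = sin⁻¹(0.2692) = 15.62° (from vertical).

16°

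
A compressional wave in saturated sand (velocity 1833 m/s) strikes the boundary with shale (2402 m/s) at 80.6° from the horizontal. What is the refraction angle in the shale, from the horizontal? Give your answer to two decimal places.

77.64°

Angle from the normal: 90° − 80.6° = 9.4°.
sin θ₁/V₁ = sin θ₂/V₂ ⇒ sin θ₂ = 2402·sin 9.4°/1833 = 2402·0.1633/1833 = 0.2140.
θ₂ = sin⁻¹(0.2140) = 12.36° (from vertical).
From the interface: 90° − 12.36° = 77.64°.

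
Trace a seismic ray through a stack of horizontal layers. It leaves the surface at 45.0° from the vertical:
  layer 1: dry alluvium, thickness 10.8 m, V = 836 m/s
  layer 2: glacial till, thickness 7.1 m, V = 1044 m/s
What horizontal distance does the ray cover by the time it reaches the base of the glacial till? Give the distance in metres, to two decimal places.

p = sin θ₁/V₁ = sin 45.0°/836 = 8.4582e-04 s/m is conserved through the stack.
Layer 1: θ = 45.00°; offset = 10.8·tan 45.00° = 10.8000 m.
Layer 2: sin θ = p·1044 = 0.8830 → θ = 62.01°; offset = 7.1·tan 62.01° = 13.3593 m.
Summing the layer offsets gives 24.1593 m.

24.16 m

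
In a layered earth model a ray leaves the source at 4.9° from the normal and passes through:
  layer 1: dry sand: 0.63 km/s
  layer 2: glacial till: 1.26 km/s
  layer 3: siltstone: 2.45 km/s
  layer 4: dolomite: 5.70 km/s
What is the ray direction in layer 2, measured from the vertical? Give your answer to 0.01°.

Snell's law across each interface conserves sin θ / V, so sin θ_2 = V_2·sin θ₁/V₁.
sin θ_2 = 1.26 × sin 4.9° / 0.63 = 0.1708.
θ_2 = arcsin 0.1708 = 9.84°.

9.84°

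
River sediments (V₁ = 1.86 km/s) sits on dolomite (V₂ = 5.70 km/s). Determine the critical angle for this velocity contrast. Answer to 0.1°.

At critical incidence the refracted ray runs along the interface (θ₂ = 90°), so sin θ_c = V₁/V₂.
θ_c = arcsin(1.86/5.70) = arcsin 0.3263 = 19.05°.

19.0°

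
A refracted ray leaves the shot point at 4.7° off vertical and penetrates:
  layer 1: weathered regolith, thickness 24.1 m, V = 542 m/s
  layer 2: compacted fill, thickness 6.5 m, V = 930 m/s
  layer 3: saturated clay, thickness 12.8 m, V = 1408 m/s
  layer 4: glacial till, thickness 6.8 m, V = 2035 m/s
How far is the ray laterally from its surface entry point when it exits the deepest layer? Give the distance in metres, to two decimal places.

7.89 m

Ray parameter p = sin 4.7° / 542 m/s = 1.5118e-04 s/m.
Layer 1: θ = 4.70°; offset = 24.1·tan 4.70° = 1.9814 m.
Layer 2: sin θ = p·930 = 0.1406 → θ = 8.08°; offset = 6.5·tan 8.08° = 0.9230 m.
Layer 3: sin θ = p·1408 = 0.2129 → θ = 12.29°; offset = 12.8·tan 12.29° = 2.7885 m.
Layer 4: sin θ = p·2035 = 0.3076 → θ = 17.92°; offset = 6.8·tan 17.92° = 2.1986 m.
Summing the layer offsets gives 7.8916 m.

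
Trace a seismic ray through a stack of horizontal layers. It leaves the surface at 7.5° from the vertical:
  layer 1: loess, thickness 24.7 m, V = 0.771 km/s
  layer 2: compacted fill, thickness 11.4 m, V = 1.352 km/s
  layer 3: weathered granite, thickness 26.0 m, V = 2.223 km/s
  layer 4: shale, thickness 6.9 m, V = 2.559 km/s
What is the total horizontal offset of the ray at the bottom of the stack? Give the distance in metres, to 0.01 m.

19.81 m

p = sin θ₁/V₁ = sin 7.5°/0.771 = 1.6929e-01 s/km is conserved through the stack.
Layer 1: θ = 7.50°; offset = 24.7·tan 7.50° = 3.2518 m.
Layer 2: sin θ = p·1.352 = 0.2289 → θ = 13.23°; offset = 11.4·tan 13.23° = 2.6805 m.
Layer 3: sin θ = p·2.223 = 0.3763 → θ = 22.11°; offset = 26.0·tan 22.11° = 10.5614 m.
Layer 4: sin θ = p·2.559 = 0.4332 → θ = 25.67°; offset = 6.9·tan 25.67° = 3.3167 m.
Total horizontal offset = 19.8103 m.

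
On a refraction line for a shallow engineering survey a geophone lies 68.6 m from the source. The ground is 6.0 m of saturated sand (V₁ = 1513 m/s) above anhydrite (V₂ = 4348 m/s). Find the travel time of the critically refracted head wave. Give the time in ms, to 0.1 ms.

23.2 ms

θ_c = arcsin(V₁/V₂) = arcsin(1513/4348) = 20.36°, cos θ_c = 0.9375.
Intercept time tᵢ = 2h cos θ_c / V₁ = 2·6.0·0.9375/1513 = 0.00744 s.
t = x/V₂ + tᵢ = 68.6/4348 + 0.00744 = 0.02321 s.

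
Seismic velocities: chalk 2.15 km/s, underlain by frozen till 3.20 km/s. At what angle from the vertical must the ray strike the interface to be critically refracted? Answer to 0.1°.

42.2°

Critical incidence: sin θ_c = V₁/V₂ = 2.15/3.20 = 0.6719.
θ_c = arcsin 0.6719 = 42.21°.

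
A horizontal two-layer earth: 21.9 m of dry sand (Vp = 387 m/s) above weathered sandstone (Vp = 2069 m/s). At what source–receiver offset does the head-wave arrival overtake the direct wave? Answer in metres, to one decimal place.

52.9 m

θ_c = arcsin(387/2069) = 10.78°, so cos θ_c = 0.9824 and tᵢ = 2h cos θ_c/V₁ = 0.1112 s.
At crossover x/V₁ = x/V₂ + tᵢ ⇒ x = tᵢ/(1/V₁ − 1/V₂) = 0.11118/(2.5840e-03 − 4.8333e-04) = 52.93 m.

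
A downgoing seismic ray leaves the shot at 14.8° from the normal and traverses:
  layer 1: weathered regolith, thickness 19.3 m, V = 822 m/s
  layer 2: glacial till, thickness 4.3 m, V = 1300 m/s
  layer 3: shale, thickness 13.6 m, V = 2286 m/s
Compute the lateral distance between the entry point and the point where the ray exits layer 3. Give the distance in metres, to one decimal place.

Apply Snell's law at each interface; in layer i the horizontal offset is hᵢ·tan θᵢ.
Layer 1: θ = 14.80°; offset = 19.3·tan 14.80° = 5.099 m.
Layer 2: sin θ = 1300·sin 14.8°/822 = 0.4040, θ = 23.83°; offset = 4.3·tan 23.83° = 1.899 m.
Layer 3: sin θ = 2286·sin 14.8°/822 = 0.7104, θ = 45.27°; offset = 13.6·tan 45.27° = 13.728 m.
Summing the layer offsets gives 20.726 m.

20.7 m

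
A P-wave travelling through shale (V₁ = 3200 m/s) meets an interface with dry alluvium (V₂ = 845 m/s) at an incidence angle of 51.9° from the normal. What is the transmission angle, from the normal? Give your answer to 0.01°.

11.99°

Snell's law: sin θ₂ = (V₂/V₁)·sin θ₁ = (845/3200)·sin 51.9° = 0.2078.
θ₂ = sin⁻¹(0.2078) = 11.99° (from vertical).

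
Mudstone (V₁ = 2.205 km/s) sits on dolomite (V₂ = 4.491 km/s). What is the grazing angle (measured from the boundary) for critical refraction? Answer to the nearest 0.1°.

Critical incidence: sin θ_c = V₁/V₂ = 2.205/4.491 = 0.4910.
θ_c = arcsin 0.4910 = 29.41°.
Measured from the interface: 90° − 29.41° = 60.59°.

60.6°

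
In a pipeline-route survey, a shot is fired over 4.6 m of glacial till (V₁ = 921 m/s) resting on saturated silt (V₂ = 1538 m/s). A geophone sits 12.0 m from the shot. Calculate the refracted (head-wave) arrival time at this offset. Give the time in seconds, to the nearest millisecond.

t = x/V₂ + 2h·√(V₂²−V₁²)/(V₁V₂).
√(V₂²−V₁²) = √(1538²−921²) = 1231.7 m/s; delay term = 2·4.6·1231.7/(921·1538) = 0.00800 s.
t = 12.0/1538 + 0.00800 = 0.01580 s.

0.016 s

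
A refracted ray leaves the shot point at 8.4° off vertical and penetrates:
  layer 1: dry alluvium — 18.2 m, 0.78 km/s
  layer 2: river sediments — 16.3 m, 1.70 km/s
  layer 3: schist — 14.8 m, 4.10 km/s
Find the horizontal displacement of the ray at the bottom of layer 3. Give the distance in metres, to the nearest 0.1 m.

25.9 m

Ray parameter p = sin 8.4° / 0.78 km/s = 1.8729e-01 s/km.
Layer 1: θ = 8.40°; offset = 18.2·tan 8.40° = 2.688 m.
Layer 2: sin θ = p·1.70 = 0.3184 → θ = 18.57°; offset = 16.3·tan 18.57° = 5.475 m.
Layer 3: sin θ = p·4.10 = 0.7679 → θ = 50.16°; offset = 14.8·tan 50.16° = 17.740 m.
Total horizontal offset = 25.902 m.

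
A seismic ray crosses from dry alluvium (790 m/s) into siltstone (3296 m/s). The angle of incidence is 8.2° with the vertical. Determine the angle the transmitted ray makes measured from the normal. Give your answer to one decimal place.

Snell's law: sin θ₂ = (V₂/V₁)·sin θ₁ = (3296/790)·sin 8.2° = 0.5951.
θ₂ = sin⁻¹(0.5951) = 36.52° (from vertical).

36.5°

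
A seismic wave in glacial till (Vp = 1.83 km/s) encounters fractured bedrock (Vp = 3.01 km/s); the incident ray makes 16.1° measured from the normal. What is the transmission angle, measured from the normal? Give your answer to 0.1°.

Snell's law: sin θ₂ = (V₂/V₁)·sin θ₁ = (3.01/1.83)·sin 16.1° = 0.4561.
θ₂ = arcsin 0.4561 = 27.14° from the normal.

27.1°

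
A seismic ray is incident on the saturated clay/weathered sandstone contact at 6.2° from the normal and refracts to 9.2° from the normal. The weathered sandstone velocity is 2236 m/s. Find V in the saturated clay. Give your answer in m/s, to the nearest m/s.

Snell's law: sin 6.2°/V₁ = sin 9.2°/V₂.
V₁ = V₂·sin 6.2°/sin 9.2° = 2236 × 0.6755 = 1510.41 m/s.

1510 m/s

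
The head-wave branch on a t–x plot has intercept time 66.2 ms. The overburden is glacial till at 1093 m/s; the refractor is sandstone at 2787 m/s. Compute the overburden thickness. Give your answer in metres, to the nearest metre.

39 m

θ_c = arcsin(1093/2787) = 23.09°; cos θ_c = 0.9199.
tᵢ = 2h cos θ_c/V₁ ⇒ h = tᵢ·V₁/(2 cos θ_c) = 0.0662·1093/(2·0.9199) = 39.33 m.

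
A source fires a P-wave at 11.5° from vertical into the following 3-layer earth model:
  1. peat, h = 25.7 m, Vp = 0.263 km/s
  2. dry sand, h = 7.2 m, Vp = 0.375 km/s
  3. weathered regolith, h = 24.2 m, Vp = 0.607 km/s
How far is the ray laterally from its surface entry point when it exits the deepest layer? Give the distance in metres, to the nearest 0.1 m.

p = sin θ₁/V₁ = sin 11.5°/0.263 = 7.5805e-01 s/km is conserved through the stack.
Layer 1: θ = 11.50°; offset = 25.7·tan 11.50° = 5.229 m.
Layer 2: sin θ = p·0.375 = 0.2843 → θ = 16.52°; offset = 7.2·tan 16.52° = 2.135 m.
Layer 3: sin θ = p·0.607 = 0.4601 → θ = 27.40°; offset = 24.2·tan 27.40° = 12.542 m.
Total horizontal offset = 19.905 m.

19.9 m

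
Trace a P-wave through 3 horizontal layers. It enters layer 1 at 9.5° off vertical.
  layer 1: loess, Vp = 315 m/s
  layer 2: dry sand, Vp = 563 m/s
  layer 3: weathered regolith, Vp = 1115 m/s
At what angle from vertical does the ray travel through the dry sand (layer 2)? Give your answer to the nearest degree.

17°

Snell's law across each interface conserves sin θ / V, so sin θ_2 = V_2·sin θ₁/V₁.
sin θ_2 = 563 × sin 9.5° / 315 = 0.2950.
θ_2 = arcsin 0.2950 = 17.16°.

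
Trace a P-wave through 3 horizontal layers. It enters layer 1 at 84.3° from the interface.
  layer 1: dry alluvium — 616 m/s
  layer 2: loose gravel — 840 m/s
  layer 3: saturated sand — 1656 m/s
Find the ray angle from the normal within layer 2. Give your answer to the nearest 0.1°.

From the normal: θ₁ = 90° − 84.3° = 5.7°.
Snell's law across each interface conserves sin θ / V, so sin θ_2 = V_2·sin θ₁/V₁.
sin θ_2 = 840 × sin 5.7° / 616 = 0.1354.
θ_2 = arcsin 0.1354 = 7.78°.

7.8°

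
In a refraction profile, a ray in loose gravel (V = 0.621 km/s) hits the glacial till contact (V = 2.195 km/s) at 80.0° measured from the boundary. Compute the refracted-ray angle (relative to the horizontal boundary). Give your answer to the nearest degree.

52°

Angle from the normal: 90° − 80.0° = 10.0°.
Snell's law: sin θ₂ = (V₂/V₁)·sin θ₁ = (2.195/0.621)·sin 10.0° = 0.6138.
θ₂ = sin⁻¹(0.6138) = 37.86° (from vertical).
From the interface: 90° − 37.86° = 52.14°.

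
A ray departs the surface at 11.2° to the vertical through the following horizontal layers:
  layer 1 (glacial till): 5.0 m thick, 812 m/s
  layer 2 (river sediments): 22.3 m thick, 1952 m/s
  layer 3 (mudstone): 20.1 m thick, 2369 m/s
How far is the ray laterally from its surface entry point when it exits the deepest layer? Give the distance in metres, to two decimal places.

26.59 m

Apply Snell's law at each interface; in layer i the horizontal offset is hᵢ·tan θᵢ.
Layer 1: θ = 11.20°; offset = 5.0·tan 11.20° = 0.9900 m.
Layer 2: sin θ = 1952·sin 11.2°/812 = 0.4669, θ = 27.84°; offset = 22.3·tan 27.84° = 11.7749 m.
Layer 3: sin θ = 2369·sin 11.2°/812 = 0.5667, θ = 34.52°; offset = 20.1·tan 34.52° = 13.8240 m.
Summing the layer offsets gives 26.5890 m.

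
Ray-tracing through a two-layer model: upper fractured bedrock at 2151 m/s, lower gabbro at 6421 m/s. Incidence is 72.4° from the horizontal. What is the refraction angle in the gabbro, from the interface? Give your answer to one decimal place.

Angle from the normal: 90° − 72.4° = 17.6°.
sin θ₁/V₁ = sin θ₂/V₂ ⇒ sin θ₂ = 6421·sin 17.6°/2151 = 6421·0.3024/2151 = 0.9026.
θ₂ = sin⁻¹(0.9026) = 64.50° (from vertical).
From the interface: 90° − 64.50° = 25.50°.

25.5°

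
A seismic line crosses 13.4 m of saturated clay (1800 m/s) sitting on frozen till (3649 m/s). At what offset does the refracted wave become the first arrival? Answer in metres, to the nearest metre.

x_cross = 2h·√((V₂+V₁)/(V₂−V₁)).
(V₂+V₁)/(V₂−V₁) = (3649+1800)/(3649−1800) = 2.9470; √ = 1.7167.
x_cross = 2·13.4·1.7167 = 46.01 m.

46 m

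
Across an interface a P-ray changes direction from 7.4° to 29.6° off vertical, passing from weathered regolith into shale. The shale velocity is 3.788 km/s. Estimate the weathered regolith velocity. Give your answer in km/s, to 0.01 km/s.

sin 7.4° = 0.1288; sin 29.6° = 0.4939.
V₁ = V₂·(sin θ₁/sin θ₂) = 3.788·(0.1288/0.4939) = 0.99 km/s.

0.99 km/s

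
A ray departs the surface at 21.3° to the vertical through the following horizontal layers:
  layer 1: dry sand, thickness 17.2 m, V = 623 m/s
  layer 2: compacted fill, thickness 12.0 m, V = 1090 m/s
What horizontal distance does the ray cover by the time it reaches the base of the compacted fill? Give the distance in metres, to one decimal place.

16.6 m

Apply Snell's law at each interface; in layer i the horizontal offset is hᵢ·tan θᵢ.
Layer 1: θ = 21.30°; offset = 17.2·tan 21.30° = 6.706 m.
Layer 2: sin θ = 1090·sin 21.3°/623 = 0.6355, θ = 39.46°; offset = 12.0·tan 39.46° = 9.878 m.
Summing the layer offsets gives 16.584 m.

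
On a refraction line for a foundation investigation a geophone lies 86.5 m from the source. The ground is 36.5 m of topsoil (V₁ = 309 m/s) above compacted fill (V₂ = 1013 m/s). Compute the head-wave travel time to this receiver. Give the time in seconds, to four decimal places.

t = x/V₂ + 2h·√(V₂²−V₁²)/(V₁V₂).
√(V₂²−V₁²) = √(1013²−309²) = 964.7 m/s; delay term = 2·36.5·964.7/(309·1013) = 0.22499 s.
t = 86.5/1013 + 0.22499 = 0.31038 s.

0.3104 s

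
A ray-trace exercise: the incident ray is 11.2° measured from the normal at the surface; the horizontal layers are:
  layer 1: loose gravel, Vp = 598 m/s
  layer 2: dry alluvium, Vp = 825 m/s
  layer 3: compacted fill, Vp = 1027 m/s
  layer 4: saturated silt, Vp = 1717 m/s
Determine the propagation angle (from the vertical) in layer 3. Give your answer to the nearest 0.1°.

19.5°

Snell's law across each interface conserves sin θ / V, so sin θ_3 = V_3·sin θ₁/V₁.
sin θ_3 = 1027 × sin 11.2° / 598 = 0.3336.
θ_3 = arcsin 0.3336 = 19.49°.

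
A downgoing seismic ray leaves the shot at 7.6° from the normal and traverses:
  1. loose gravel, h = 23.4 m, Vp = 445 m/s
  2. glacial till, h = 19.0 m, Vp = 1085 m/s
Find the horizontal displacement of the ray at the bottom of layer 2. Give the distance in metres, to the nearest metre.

Apply Snell's law at each interface; in layer i the horizontal offset is hᵢ·tan θᵢ.
Layer 1: θ = 7.60°; offset = 23.4·tan 7.60° = 3.122 m.
Layer 2: sin θ = 1085·sin 7.6°/445 = 0.3225, θ = 18.81°; offset = 19.0·tan 18.81° = 6.473 m.
Σ offsets = 9.595 m.

10 m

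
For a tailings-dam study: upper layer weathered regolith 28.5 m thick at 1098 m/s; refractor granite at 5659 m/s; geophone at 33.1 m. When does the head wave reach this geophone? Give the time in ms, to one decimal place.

56.8 ms

θ_c = arcsin(V₁/V₂) = arcsin(1098/5659) = 11.19°, cos θ_c = 0.9810.
Intercept time tᵢ = 2h cos θ_c / V₁ = 2·28.5·0.9810/1098 = 0.05093 s.
t = x/V₂ + tᵢ = 33.1/5659 + 0.05093 = 0.05678 s.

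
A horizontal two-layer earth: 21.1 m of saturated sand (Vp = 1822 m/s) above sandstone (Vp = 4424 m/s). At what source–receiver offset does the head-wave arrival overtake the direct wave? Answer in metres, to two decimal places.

θ_c = arcsin(1822/4424) = 24.32°, so cos θ_c = 0.9113 and tᵢ = 2h cos θ_c/V₁ = 0.0211 s.
At crossover x/V₁ = x/V₂ + tᵢ ⇒ x = tᵢ/(1/V₁ − 1/V₂) = 0.02111/(5.4885e-04 − 2.2604e-04) = 65.38 m.

65.38 m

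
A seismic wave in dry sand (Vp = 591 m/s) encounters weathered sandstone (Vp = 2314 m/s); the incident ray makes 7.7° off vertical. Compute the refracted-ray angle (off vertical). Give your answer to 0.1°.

Snell's law: sin θ₂ = (V₂/V₁)·sin θ₁ = (2314/591)·sin 7.7° = 0.5246.
θ₂ = sin⁻¹(0.5246) = 31.64° (from vertical).

31.6°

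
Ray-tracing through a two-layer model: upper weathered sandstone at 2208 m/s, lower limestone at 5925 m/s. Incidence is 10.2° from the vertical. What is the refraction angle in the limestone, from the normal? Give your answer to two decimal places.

sin θ₁/V₁ = sin θ₂/V₂ ⇒ sin θ₂ = 5925·sin 10.2°/2208 = 5925·0.1771/2208 = 0.4752.
θ₂ = arcsin 0.4752 = 28.37° from the normal.

28.37°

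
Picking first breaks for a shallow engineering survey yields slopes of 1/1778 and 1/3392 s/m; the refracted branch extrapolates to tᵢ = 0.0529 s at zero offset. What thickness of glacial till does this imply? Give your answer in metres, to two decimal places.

55.22 m

h = tᵢ·V₁·V₂ / (2·√(V₂²−V₁²)).
√(V₂²−V₁²) = √(3392² − 1778²) = 2888.7 m/s.
h = 0.0529 s × 1778 × 3392 / (2 × 2888.7) = 55.22 m.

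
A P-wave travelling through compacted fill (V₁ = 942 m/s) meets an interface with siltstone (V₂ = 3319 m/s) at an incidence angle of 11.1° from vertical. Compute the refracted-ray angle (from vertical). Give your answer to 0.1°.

42.7°

sin θ₁/V₁ = sin θ₂/V₂ ⇒ sin θ₂ = 3319·sin 11.1°/942 = 3319·0.1925/942 = 0.6783.
θ₂ = sin⁻¹(0.6783) = 42.71° (from vertical).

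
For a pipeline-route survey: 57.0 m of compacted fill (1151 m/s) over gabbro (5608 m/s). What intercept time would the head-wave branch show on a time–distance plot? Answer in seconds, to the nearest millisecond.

0.097 s

tᵢ = 2h·√(V₂²−V₁²)/(V₁V₂).
√(V₂²−V₁²) = √(5608²−1151²) = 5488.6 m/s.
tᵢ = 2·57.0·5488.6/(1151·5608) = 0.09694 s.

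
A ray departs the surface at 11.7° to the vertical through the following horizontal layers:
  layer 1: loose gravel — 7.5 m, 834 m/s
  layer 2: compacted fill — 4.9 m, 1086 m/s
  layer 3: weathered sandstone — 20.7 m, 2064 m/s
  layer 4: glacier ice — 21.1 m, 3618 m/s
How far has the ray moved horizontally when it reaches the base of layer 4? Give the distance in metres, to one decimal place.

p = sin θ₁/V₁ = sin 11.7°/834 = 2.4315e-04 s/m is conserved through the stack.
Layer 1: θ = 11.70°; offset = 7.5·tan 11.70° = 1.553 m.
Layer 2: sin θ = p·1086 = 0.2641 → θ = 15.31°; offset = 4.9·tan 15.31° = 1.342 m.
Layer 3: sin θ = p·2064 = 0.5019 → θ = 30.12°; offset = 20.7·tan 30.12° = 12.011 m.
Layer 4: sin θ = p·3618 = 0.8797 → θ = 61.61°; offset = 21.1·tan 61.61° = 39.037 m.
Total horizontal offset = 53.942 m.

53.9 m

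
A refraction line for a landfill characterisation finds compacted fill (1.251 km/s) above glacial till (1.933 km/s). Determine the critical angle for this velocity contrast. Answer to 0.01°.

Critical incidence: sin θ_c = V₁/V₂ = 1.251/1.933 = 0.6472.
θ_c = arcsin 0.6472 = 40.33°.

40.33°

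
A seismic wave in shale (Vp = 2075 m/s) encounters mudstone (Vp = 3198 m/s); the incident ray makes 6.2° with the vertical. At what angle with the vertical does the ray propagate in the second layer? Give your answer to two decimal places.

9.58°

sin θ₁/V₁ = sin θ₂/V₂ ⇒ sin θ₂ = 3198·sin 6.2°/2075 = 3198·0.1080/2075 = 0.1664.
θ₂ = arcsin 0.1664 = 9.58° from the normal.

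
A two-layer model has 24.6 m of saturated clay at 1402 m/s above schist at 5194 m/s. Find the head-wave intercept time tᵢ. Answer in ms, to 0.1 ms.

33.8 ms

tᵢ = 2h·√(V₂²−V₁²)/(V₁V₂).
√(V₂²−V₁²) = √(5194²−1402²) = 5001.2 m/s.
tᵢ = 2·24.6·5001.2/(1402·5194) = 0.03379 s.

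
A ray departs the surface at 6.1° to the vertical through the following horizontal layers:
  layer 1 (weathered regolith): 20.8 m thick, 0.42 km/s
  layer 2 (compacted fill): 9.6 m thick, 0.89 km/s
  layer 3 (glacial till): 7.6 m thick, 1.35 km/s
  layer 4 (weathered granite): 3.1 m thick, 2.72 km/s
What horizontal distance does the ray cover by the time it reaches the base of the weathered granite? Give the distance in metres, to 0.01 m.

Ray parameter p = sin 6.1° / 0.42 km/s = 2.5301e-01 s/km.
Layer 1: θ = 6.10°; offset = 20.8·tan 6.10° = 2.2229 m.
Layer 2: sin θ = p·0.89 = 0.2252 → θ = 13.01°; offset = 9.6·tan 13.01° = 2.2187 m.
Layer 3: sin θ = p·1.35 = 0.3416 → θ = 19.97°; offset = 7.6·tan 19.97° = 2.7620 m.
Layer 4: sin θ = p·2.72 = 0.6882 → θ = 43.49°; offset = 3.1·tan 43.49° = 2.9404 m.
Σ offsets = 10.1440 m.

10.14 m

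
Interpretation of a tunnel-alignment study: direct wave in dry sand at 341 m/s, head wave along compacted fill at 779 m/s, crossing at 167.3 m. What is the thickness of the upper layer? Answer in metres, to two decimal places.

x_cross = 2h·√((V₂+V₁)/(V₂−V₁)) → h = x_cross / (2·√((V₂+V₁)/(V₂−V₁))).
√((V₂+V₁)/(V₂−V₁)) = √((779+341)/(779−341)) = 1.5991.
h = 167.3 / (2·1.5991) = 52.31 m.

52.31 m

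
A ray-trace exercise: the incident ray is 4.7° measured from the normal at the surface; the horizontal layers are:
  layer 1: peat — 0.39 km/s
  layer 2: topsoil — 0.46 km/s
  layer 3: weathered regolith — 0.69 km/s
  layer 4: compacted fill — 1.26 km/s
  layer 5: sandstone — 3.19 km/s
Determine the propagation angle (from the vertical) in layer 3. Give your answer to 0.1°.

8.3°

Snell's law across each interface conserves sin θ / V, so sin θ_3 = V_3·sin θ₁/V₁.
sin θ_3 = 0.69 × sin 4.7° / 0.39 = 0.1450.
θ_3 = arcsin 0.1450 = 8.34°.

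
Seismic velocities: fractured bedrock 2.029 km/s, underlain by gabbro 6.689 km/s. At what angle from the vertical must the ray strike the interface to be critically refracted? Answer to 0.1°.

17.7°

At critical incidence the refracted ray runs along the interface (θ₂ = 90°), so sin θ_c = V₁/V₂.
θ_c = arcsin(2.029/6.689) = arcsin 0.3033 = 17.66°.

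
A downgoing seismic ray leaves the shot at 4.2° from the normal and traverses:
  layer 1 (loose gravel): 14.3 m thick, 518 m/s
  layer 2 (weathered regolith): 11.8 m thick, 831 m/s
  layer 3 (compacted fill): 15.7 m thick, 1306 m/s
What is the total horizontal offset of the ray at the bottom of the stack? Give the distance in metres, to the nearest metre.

5 m

Apply Snell's law at each interface; in layer i the horizontal offset is hᵢ·tan θᵢ.
Layer 1: θ = 4.20°; offset = 14.3·tan 4.20° = 1.050 m.
Layer 2: sin θ = 831·sin 4.2°/518 = 0.1175, θ = 6.75°; offset = 11.8·tan 6.75° = 1.396 m.
Layer 3: sin θ = 1306·sin 4.2°/518 = 0.1847, θ = 10.64°; offset = 15.7·tan 10.64° = 2.950 m.
Σ offsets = 5.396 m.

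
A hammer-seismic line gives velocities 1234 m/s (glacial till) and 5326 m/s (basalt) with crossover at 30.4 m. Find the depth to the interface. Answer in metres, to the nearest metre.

h = (x_cross/2)·√((V₂−V₁)/(V₂+V₁)).
(V₂−V₁)/(V₂+V₁) = (5326−1234)/(5326+1234) = 0.6238; √ = 0.7898.
h = (30.4/2)·0.7898 = 12.00 m.

12 m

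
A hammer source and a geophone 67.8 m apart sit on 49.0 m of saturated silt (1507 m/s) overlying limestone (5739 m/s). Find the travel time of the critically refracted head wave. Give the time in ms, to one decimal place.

θ_c = arcsin(V₁/V₂) = arcsin(1507/5739) = 15.22°, cos θ_c = 0.9649.
Intercept time tᵢ = 2h cos θ_c / V₁ = 2·49.0·0.9649/1507 = 0.06275 s.
t = x/V₂ + tᵢ = 67.8/5739 + 0.06275 = 0.07456 s.

74.6 ms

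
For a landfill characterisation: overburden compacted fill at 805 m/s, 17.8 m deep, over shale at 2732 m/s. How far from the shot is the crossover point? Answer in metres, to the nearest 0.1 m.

48.2 m

x_cross = 2h·√((V₂+V₁)/(V₂−V₁)).
(V₂+V₁)/(V₂−V₁) = (2732+805)/(2732−805) = 1.8355; √ = 1.3548.
x_cross = 2·17.8·1.3548 = 48.23 m.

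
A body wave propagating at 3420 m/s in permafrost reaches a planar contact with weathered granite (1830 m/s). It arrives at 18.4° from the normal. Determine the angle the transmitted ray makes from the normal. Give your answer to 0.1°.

Snell's law: sin θ₂ = (V₂/V₁)·sin θ₁ = (1830/3420)·sin 18.4° = 0.1689.
θ₂ = sin⁻¹(0.1689) = 9.72° (from vertical).

9.7°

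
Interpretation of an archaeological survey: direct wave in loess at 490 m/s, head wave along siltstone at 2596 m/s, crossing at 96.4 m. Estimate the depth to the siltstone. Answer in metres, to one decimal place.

39.8 m

h = (x_cross/2)·√((V₂−V₁)/(V₂+V₁)).
(V₂−V₁)/(V₂+V₁) = (2596−490)/(2596+490) = 0.6824; √ = 0.8261.
h = (96.4/2)·0.8261 = 39.82 m.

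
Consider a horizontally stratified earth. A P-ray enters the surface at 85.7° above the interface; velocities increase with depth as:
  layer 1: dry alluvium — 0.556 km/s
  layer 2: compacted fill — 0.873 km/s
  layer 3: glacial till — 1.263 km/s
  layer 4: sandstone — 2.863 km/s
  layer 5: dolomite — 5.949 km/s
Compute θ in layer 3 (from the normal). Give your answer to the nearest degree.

From the normal: θ₁ = 90° − 85.7° = 4.3°.
Snell's law across each interface conserves sin θ / V, so sin θ_3 = V_3·sin θ₁/V₁.
sin θ_3 = 1.263 × sin 4.3° / 0.556 = 0.1703.
θ_3 = arcsin 0.1703 = 9.81°.

10°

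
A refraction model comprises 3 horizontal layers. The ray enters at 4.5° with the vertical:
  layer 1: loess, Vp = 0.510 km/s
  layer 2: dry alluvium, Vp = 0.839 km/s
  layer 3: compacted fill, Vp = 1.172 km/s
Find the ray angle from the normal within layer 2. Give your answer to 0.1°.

7.4°

Ray parameter p = sin 4.5° / 0.510 = 1.5384e-01 s/km.
sin θ_2 = p·V_2 = 1.5384e-01 × 0.839 = 0.1291.
θ_2 = 7.42° from the vertical.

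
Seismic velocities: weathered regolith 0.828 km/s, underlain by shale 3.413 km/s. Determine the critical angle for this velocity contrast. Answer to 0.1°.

14.0°

At critical incidence the refracted ray runs along the interface (θ₂ = 90°), so sin θ_c = V₁/V₂.
θ_c = arcsin(0.828/3.413) = arcsin 0.2426 = 14.04°.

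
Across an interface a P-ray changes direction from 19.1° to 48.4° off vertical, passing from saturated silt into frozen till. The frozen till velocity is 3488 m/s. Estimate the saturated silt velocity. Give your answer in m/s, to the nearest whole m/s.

sin 19.1° = 0.3272; sin 48.4° = 0.7478.
V₁ = V₂·(sin θ₁/sin θ₂) = 3488·(0.3272/0.7478) = 1526.26 m/s.

1526 m/s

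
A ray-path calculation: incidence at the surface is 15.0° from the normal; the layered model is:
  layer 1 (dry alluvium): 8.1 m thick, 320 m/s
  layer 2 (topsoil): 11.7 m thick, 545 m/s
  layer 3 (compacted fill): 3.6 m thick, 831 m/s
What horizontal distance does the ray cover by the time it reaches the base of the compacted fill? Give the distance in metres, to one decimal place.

Ray parameter p = sin 15.0° / 320 m/s = 8.0881e-04 s/m.
Layer 1: θ = 15.00°; offset = 8.1·tan 15.00° = 2.170 m.
Layer 2: sin θ = p·545 = 0.4408 → θ = 26.16°; offset = 11.7·tan 26.16° = 5.746 m.
Layer 3: sin θ = p·831 = 0.6721 → θ = 42.23°; offset = 3.6·tan 42.23° = 3.268 m.
Summing the layer offsets gives 11.184 m.

11.2 m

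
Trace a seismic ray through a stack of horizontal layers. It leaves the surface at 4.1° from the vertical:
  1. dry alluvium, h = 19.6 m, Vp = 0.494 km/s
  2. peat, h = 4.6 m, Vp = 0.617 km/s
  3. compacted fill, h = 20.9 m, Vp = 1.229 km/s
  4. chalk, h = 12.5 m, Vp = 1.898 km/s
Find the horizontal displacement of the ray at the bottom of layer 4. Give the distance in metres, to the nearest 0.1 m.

9.2 m

Apply Snell's law at each interface; in layer i the horizontal offset is hᵢ·tan θᵢ.
Layer 1: θ = 4.10°; offset = 19.6·tan 4.10° = 1.405 m.
Layer 2: sin θ = 0.617·sin 4.1°/0.494 = 0.0893, θ = 5.12°; offset = 4.6·tan 5.12° = 0.412 m.
Layer 3: sin θ = 1.229·sin 4.1°/0.494 = 0.1779, θ = 10.25°; offset = 20.9·tan 10.25° = 3.778 m.
Layer 4: sin θ = 1.898·sin 4.1°/0.494 = 0.2747, θ = 15.94°; offset = 12.5·tan 15.94° = 3.571 m.
Σ offsets = 9.166 m.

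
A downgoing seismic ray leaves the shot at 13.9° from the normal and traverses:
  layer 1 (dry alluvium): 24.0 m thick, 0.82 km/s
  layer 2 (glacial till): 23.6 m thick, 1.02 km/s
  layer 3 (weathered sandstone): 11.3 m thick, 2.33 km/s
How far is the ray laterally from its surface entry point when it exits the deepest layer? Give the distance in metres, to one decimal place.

23.9 m

Apply Snell's law at each interface; in layer i the horizontal offset is hᵢ·tan θᵢ.
Layer 1: θ = 13.90°; offset = 24.0·tan 13.90° = 5.939 m.
Layer 2: sin θ = 1.02·sin 13.9°/0.82 = 0.2988, θ = 17.39°; offset = 23.6·tan 17.39° = 7.390 m.
Layer 3: sin θ = 2.33·sin 13.9°/0.82 = 0.6826, θ = 43.05°; offset = 11.3·tan 43.05° = 10.555 m.
Total horizontal offset = 23.884 m.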